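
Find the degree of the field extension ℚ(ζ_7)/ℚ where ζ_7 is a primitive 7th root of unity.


[ℚ(ζ_n):ℚ] = deg Φ_n(x) = φ(n). Here φ(7) = 6

[ℚ(ζ_7)/ℚ where ζ_7 is a primitive 7th root of unity] = 6


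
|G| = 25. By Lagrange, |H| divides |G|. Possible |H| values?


Lagrange's theorem: |H| divides |G|
|G| = 25
Divisors of 25: 1, 5, 25

Possible subgroup orders: {1, 5, 25}


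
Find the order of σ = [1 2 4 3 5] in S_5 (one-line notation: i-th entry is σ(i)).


Cycle decomposition: (3 4)
Cycle lengths: 2
Order = lcm(2) = 2

ord(σ) = 2


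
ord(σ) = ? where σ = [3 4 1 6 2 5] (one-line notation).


Cycle decomposition: (1 3) (2 4 6 5)
Cycle lengths: 2, 4
Order = lcm(2, 4) = 4

ord(σ) = 4


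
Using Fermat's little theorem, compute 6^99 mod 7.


Fermat's little theorem: if p is prime and gcd(a,p)=1, then a^(p-1) ≡ 1 (mod p)
p = 7 is prime, gcd(6,7) = 1
Reduce exponent: 99 mod 6 = 3
So 6^99 ≡ 6^3 (mod 7)
6^3 mod 7 = 6

6^99 ≡ 6 (mod 7)


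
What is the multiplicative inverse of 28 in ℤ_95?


Use the extended Euclidean algorithm to write 1 = 28·s + 95·t; then s mod 95 is the inverse.
Euclidean algorithm:
  28 = 0·95 + 28
  95 = 3·28 + 11
  28 = 2·11 + 6
  11 = 1·6 + 5
  6 = 1·5 + 1
  5 = 5·1 + 0
gcd(28,95) = 1
Back-substitution gives: 28·(17) + 95·(-5) = 1
So 28⁻¹ ≡ 17 ≡ 17 (mod 95)
Check: 28 × 17 = 476 ≡ 1 (mod 95) ✓

28⁻¹ ≡ 17 (mod 95)


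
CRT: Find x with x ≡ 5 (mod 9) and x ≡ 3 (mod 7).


m₁ = 9, m₂ = 7, gcd = 1, so CRT applies. M = m₁·m₂ = 63
Let M₁ = M/m₁ = 7, M₂ = M/m₂ = 9
Find y₁ ≡ M₁⁻¹ (mod m₁): 7⁻¹ ≡ 4 (mod 9)
Find y₂ ≡ M₂⁻¹ (mod m₂): 9⁻¹ ≡ 4 (mod 7)
x = a₁·M₁·y₁ + a₂·M₂·y₂ = 5·7·4 + 3·9·4 = 248
Reduce mod 63: x ≡ 59
Check: 59 mod 9 = 5 ✓, 59 mod 7 = 3 ✓

x ≡ 59 (mod 63)


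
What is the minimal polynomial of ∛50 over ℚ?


∛50 satisfies x³ - 50 = 0, irreducible over ℚ (no rational root; 50 is not a perfect cube)

Minimal polynomial: x³ - 50


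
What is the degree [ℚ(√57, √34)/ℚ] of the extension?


[ℚ(√57,√34):ℚ] = [ℚ(√57,√34):ℚ(√57)]·[ℚ(√57):ℚ] = 2·2 = 4

[ℚ(√57, √34)/ℚ] = 4


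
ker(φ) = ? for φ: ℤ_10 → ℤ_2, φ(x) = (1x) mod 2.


Kernel = preimage of identity
ker(φ) = {x ∈ ℤ_10 : 1x ≡ 0 (mod 2)}. Since 2 | 10, φ is well-defined. The kernel is the cyclic subgroup ⟨2⟩ of ℤ_10 (order 5), i.e. {0, 2, 4, 6, 8}

ker(φ) = {0, 2, 4, 6, 8}


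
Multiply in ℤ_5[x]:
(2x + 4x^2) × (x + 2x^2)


Expand and collect like terms; reduce coefficients mod 5:
x^0: 0·0 = 0 ≡ 0 (mod 5)
x^1: 0·1 + 2·0 = 0 ≡ 0 (mod 5)
x^2: 0·2 + 2·1 + 4·0 = 2 ≡ 2 (mod 5)
x^3: 2·2 + 4·1 = 8 ≡ 3 (mod 5)
x^4: 4·2 = 8 ≡ 3 (mod 5)
Result: 2x^2 + 3x^3 + 3x^4

f · g = 2x^2 + 3x^3 + 3x^4


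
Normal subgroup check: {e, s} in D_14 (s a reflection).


H = {e, s} in D_14 (s a reflection)
r·s·r⁻¹ = sr⁻² ≠ s for n ≥ 3, so {e, s} is not closed under conjugation

No, not a normal subgroup


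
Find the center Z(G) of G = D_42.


Z(G) = {g ∈ G | gx = xg for all x ∈ G}
For even n, Z(D_n) = {e, r^(n/2)}: the 180° rotation r^21 commutes with every reflection and rotation

Z(D_42) = {e, r^21}


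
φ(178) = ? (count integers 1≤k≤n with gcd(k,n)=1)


Factor n: 178 = 2 × 89
φ(n) = n · ∏(1 - 1/p) over distinct primes p | n
φ(178) = 178 · (1 - 1/2) · (1 - 1/89) = 88

φ(178) = 88


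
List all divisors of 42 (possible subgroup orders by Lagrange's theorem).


Lagrange's theorem: |H| divides |G|
|G| = 42
Divisors of 42: 1, 2, 3, 6, 7, 14, 21, 42

Possible subgroup orders: {1, 2, 3, 6, 7, 14, 21, 42}


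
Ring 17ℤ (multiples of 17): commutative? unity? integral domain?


17ℤ is a commutative ring under +,× but has no multiplicative identity (1 ∉ 17ℤ); it has no zero divisors, but without unity it is not an integral domain
Commutative: Yes
Integral domain: No
Has unity: No

17ℤ (multiples of 17): Commutative=Yes, Unity=No


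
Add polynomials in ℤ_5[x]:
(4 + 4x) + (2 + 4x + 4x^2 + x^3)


Add coefficients mod 5:
x^0: 4 + 2 = 1 (mod 5)
x^1: 4 + 4 = 3 (mod 5)
x^2: 0 + 4 = 4 (mod 5)
x^3: 0 + 1 = 1 (mod 5)
Result: 1 + 3x + 4x^2 + x^3

f + g = 1 + 3x + 4x^2 + x^3


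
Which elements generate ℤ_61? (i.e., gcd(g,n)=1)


g generates ℤ_n iff gcd(g,n) = 1
Prime factors of 61: 61
Generators are g ∈ {1,...,60} not divisible by any of these primes.
Generators: {1, 2, 3, 4, 5, 6, 7, 8, 9, 10, 11, 12, 13, 14, 15, 16, 17, 18, 19, 20, 21, 22, 23, 24, 25, 26, 27, 28, 29, 30, 31, 32, 33, 34, 35, 36, 37, 38, 39, 40, 41, 42, 43, 44, 45, 46, 47, 48, 49, 50, 51, 52, 53, 54, 55, 56, 57, 58, 59, 60}
Number of generators = φ(61) = 60

Generators of ℤ_61 = {1, 2, 3, 4, 5, 6, 7, 8, 9, 10, 11, 12, 13, 14, 15, 16, 17, 18, 19, 20, 21, 22, 23, 24, 25, 26, 27, 28, 29, 30, 31, 32, 33, 34, 35, 36, 37, 38, 39, 40, 41, 42, 43, 44, 45, 46, 47, 48, 49, 50, 51, 52, 53, 54, 55, 56, 57, 58, 59, 60}


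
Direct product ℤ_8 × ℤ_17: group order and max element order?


|ℤ_8 × ℤ_17| = 8 × 17 = 136
Max element order = lcm(8,17) = 136
Cyclic? Yes (gcd=1)

|ℤ_8×ℤ_17| = 136, max element order = 136


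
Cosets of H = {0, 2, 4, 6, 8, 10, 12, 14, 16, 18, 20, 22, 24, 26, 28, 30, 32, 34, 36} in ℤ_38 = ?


H = {0, 2, 4, 6, 8, 10, 12, 14, 16, 18, 20, 22, 24, 26, 28, 30, 32, 34, 36}, |H| = 19
Number of cosets = |G|/|H| = 38/19 = 2
0 + H = {0, 2, 4, 6, 8, 10, 12, 14, 16, 18, 20, 22, 24, 26, 28, 30, 32, 34, 36}
1 + H = {1, 3, 5, 7, 9, 11, 13, 15, 17, 19, 21, 23, 25, 27, 29, 31, 33, 35, 37}

Cosets: 0+H={0,2,4,6,8,10,12,14,16,18,20,22,24,26,28,30,32,34,36}; 1+H={1,3,5,7,9,11,13,15,17,19,21,23,25,27,29,31,33,35,37}


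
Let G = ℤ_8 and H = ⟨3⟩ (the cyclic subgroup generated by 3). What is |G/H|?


|⟨3⟩| = n / gcd(3, 8) = 8 / 1 = 8
H is normal (ℤ_8 is abelian).
|G/H| = |G| / |H| = 8 / 8 = 1

|G/H| = 1


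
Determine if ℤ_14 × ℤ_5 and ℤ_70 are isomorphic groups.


Comparing ℤ_14 × ℤ_5 and ℤ_70:
gcd(14,5) = 1, so ℤ_14 × ℤ_5 ≅ ℤ_70 (CRT)

Yes, ℤ_14 × ℤ_5 ≅ ℤ_70


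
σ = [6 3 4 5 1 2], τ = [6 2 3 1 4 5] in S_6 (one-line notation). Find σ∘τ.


σ∘τ: apply τ first, then σ
1 →τ 6 →σ 2
2 →τ 2 →σ 3
3 →τ 3 →σ 4
4 →τ 1 →σ 6
5 →τ 4 →σ 5
6 →τ 5 →σ 1

σ∘τ = [2 3 4 6 5 1]


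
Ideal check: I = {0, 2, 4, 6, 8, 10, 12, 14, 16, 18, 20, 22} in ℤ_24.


Check ideal conditions for I = {0, 2, 4, 6, 8, 10, 12, 14, 16, 18, 20, 22} in ℤ_24:
(1) I is an additive subgroup? Yes
(2) For r ∈ ℤ_24 and a ∈ I: r·a ∈ I? Yes

Yes, I is an ideal of ℤ_24


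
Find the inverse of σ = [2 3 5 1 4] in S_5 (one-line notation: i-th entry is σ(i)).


To find σ⁻¹, swap domain and range:
σ(1) = 2 → σ⁻¹(2) = 1
σ(2) = 3 → σ⁻¹(3) = 2
σ(3) = 5 → σ⁻¹(5) = 3
σ(4) = 1 → σ⁻¹(1) = 4
σ(5) = 4 → σ⁻¹(4) = 5

σ⁻¹ = [4 1 2 5 3]


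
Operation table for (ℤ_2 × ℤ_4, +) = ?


Elements: {(0,0), (0,1), (0,2), (0,3), (1,0), (1,1), (1,2), (1,3)}
Operation: componentwise addition mod (2, 4)
Entry (a, b) = ((a₁+b₁) mod 2, (a₂+b₂) mod 4)

Cayley table:
      | (0,0) | (0,1) | (0,2) | (0,3) | (1,0) | (1,1) | (1,2) | (1,3)
(0,0) | (0,0) | (0,1) | (0,2) | (0,3) | (1,0) | (1,1) | (1,2) | (1,3)
(0,1) | (0,1) | (0,2) | (0,3) | (0,0) | (1,1) | (1,2) | (1,3) | (1,0)
(0,2) | (0,2) | (0,3) | (0,0) | (0,1) | (1,2) | (1,3) | (1,0) | (1,1)
(0,3) | (0,3) | (0,0) | (0,1) | (0,2) | (1,3) | (1,0) | (1,1) | (1,2)
(1,0) | (1,0) | (1,1) | (1,2) | (1,3) | (0,0) | (0,1) | (0,2) | (0,3)
(1,1) | (1,1) | (1,2) | (1,3) | (1,0) | (0,1) | (0,2) | (0,3) | (0,0)
(1,2) | (1,2) | (1,3) | (1,0) | (1,1) | (0,2) | (0,3) | (0,0) | (0,1)
(1,3) | (1,3) | (1,0) | (1,1) | (1,2) | (0,3) | (0,0) | (0,1) | (0,2)


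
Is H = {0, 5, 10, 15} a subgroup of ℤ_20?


Subgroup test for H = {0, 5, 10, 15} in (ℤ_20, +):
(1) 0 ∈ H? Yes
(2) Closure: for all a,b ∈ H, (a+b) mod 20 ∈ H? Yes
(3) Inverses: for all a ∈ H, -a mod 20 ∈ H? Yes

Yes, H is a subgroup of ℤ_20


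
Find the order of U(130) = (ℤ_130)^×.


U(n) is the group of units mod n; |U(n)| = φ(n)
|U(130)| = φ(130) = 48

|U(130) = (ℤ_130)^×| = 48


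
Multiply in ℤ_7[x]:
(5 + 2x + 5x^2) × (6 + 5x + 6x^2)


Expand and collect like terms; reduce coefficients mod 7:
x^0: 5·6 = 30 ≡ 2 (mod 7)
x^1: 5·5 + 2·6 = 37 ≡ 2 (mod 7)
x^2: 5·6 + 2·5 + 5·6 = 70 ≡ 0 (mod 7)
x^3: 2·6 + 5·5 = 37 ≡ 2 (mod 7)
x^4: 5·6 = 30 ≡ 2 (mod 7)
Result: 2 + 2x + 2x^3 + 2x^4

f · g = 2 + 2x + 2x^3 + 2x^4


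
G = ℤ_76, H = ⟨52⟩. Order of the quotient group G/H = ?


|⟨52⟩| = n / gcd(52, 76) = 76 / 4 = 19
H is normal (ℤ_76 is abelian).
|G/H| = |G| / |H| = 76 / 19 = 4

|G/H| = 4


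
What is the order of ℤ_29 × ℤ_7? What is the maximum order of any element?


|ℤ_29 × ℤ_7| = 29 × 7 = 203
Max element order = lcm(29,7) = 203
Cyclic? Yes (gcd=1)

|ℤ_29×ℤ_7| = 203, max element order = 203


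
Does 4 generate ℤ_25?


g generates ℤ_n iff gcd(g, n) = 1
gcd(4, 25) = 1
Since gcd = 1, 4 is a generator.

Yes, 4 generates ℤ_25


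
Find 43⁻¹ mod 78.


Use the extended Euclidean algorithm to write 1 = 43·s + 78·t; then s mod 78 is the inverse.
Euclidean algorithm:
  43 = 0·78 + 43
  78 = 1·43 + 35
  43 = 1·35 + 8
  35 = 4·8 + 3
  8 = 2·3 + 2
  3 = 1·2 + 1
  2 = 2·1 + 0
gcd(43,78) = 1
Back-substitution gives: 43·(-29) + 78·(16) = 1
So 43⁻¹ ≡ -29 ≡ 49 (mod 78)
Check: 43 × 49 = 2107 ≡ 1 (mod 78) ✓

43⁻¹ ≡ 49 (mod 78)


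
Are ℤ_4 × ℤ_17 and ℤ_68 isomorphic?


Comparing ℤ_4 × ℤ_17 and ℤ_68:
gcd(4,17) = 1, so ℤ_4 × ℤ_17 ≅ ℤ_68 (CRT)

Yes, ℤ_4 × ℤ_17 ≅ ℤ_68


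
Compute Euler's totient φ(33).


Factor n: 33 = 3 × 11
φ(n) = n · ∏(1 - 1/p) over distinct primes p | n
φ(33) = 33 · (1 - 1/3) · (1 - 1/11) = 20

φ(33) = 20


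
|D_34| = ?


|D_n| = 2n (n rotations and n reflections)
|D_34| = 2×34 = 68

|D_34| = 68


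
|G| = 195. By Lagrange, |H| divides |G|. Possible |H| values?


Lagrange's theorem: |H| divides |G|
|G| = 195
Divisors of 195: 1, 3, 5, 13, 15, 39, 65, 195

Possible subgroup orders: {1, 3, 5, 13, 15, 39, 65, 195}


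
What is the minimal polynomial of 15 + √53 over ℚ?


Let α = 15 + √53. Then α - 15 = √53, so (α - 15)² = 53, giving α² - 30α + 172 = 0. Degree 2 and α ∉ ℚ, so this is the minimal polynomial.

Minimal polynomial: x² - 30x + 172


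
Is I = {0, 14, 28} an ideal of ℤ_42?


Check ideal conditions for I = {0, 14, 28} in ℤ_42:
(1) I is an additive subgroup? Yes
(2) For r ∈ ℤ_42 and a ∈ I: r·a ∈ I? Yes

Yes, I is an ideal of ℤ_42


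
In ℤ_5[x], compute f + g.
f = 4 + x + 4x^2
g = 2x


Add coefficients mod 5:
x^0: 4 + 0 = 4 (mod 5)
x^1: 1 + 2 = 3 (mod 5)
x^2: 4 + 0 = 4 (mod 5)
Result: 4 + 3x + 4x^2

f + g = 4 + 3x + 4x^2


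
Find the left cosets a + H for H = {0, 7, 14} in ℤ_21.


H = {0, 7, 14}, |H| = 3
Number of cosets = |G|/|H| = 21/3 = 7
0 + H = {0, 7, 14}
1 + H = {1, 8, 15}
2 + H = {2, 9, 16}
3 + H = {3, 10, 17}
4 + H = {4, 11, 18}
5 + H = {5, 12, 19}
6 + H = {6, 13, 20}

Cosets: 0+H={0,7,14}; 1+H={1,8,15}; 2+H={2,9,16}; 3+H={3,10,17}; 4+H={4,11,18}; 5+H={5,12,19}; 6+H={6,13,20}


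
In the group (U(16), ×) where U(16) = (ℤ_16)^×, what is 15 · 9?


Operation: multiplication mod 16
15 · 9 = (a × b) mod 16 with a = 15, b = 9

15 · 9 = 7


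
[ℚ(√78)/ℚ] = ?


√78 has minimal polynomial x² - 78 (irreducible over ℚ since 78 is squarefree)

[ℚ(√78)/ℚ] = 2


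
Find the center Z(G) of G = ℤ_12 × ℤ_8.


Z(G) = {g ∈ G | gx = xg for all x ∈ G}
Direct product of abelian groups is abelian, so Z(G) = G

Z(ℤ_12 × ℤ_8) = ℤ_12 × ℤ_8


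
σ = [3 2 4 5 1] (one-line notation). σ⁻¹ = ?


To find σ⁻¹, swap domain and range:
σ(1) = 3 → σ⁻¹(3) = 1
σ(2) = 2 → σ⁻¹(2) = 2
σ(3) = 4 → σ⁻¹(4) = 3
σ(4) = 5 → σ⁻¹(5) = 4
σ(5) = 1 → σ⁻¹(1) = 5

σ⁻¹ = [5 2 1 3 4]


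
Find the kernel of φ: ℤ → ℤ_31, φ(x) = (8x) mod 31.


Kernel = preimage of identity
ker(φ) = {x ∈ ℤ : 8x ≡ 0 (mod 31)}. gcd(8,31) = 1, so 8x ≡ 0 (mod 31) ⟺ x ≡ 0 (mod 31/1 = 31). Hence ker(φ) = 31ℤ

ker(φ) = 31ℤ


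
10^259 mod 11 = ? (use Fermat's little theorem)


Fermat's little theorem: if p is prime and gcd(a,p)=1, then a^(p-1) ≡ 1 (mod p)
p = 11 is prime, gcd(10,11) = 1
Reduce exponent: 259 mod 10 = 9
So 10^259 ≡ 10^9 (mod 11)
10^9 mod 11 = 10

10^259 ≡ 10 (mod 11)


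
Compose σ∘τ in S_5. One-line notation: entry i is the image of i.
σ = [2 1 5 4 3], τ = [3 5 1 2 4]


σ∘τ: apply τ first, then σ
1 →τ 3 →σ 5
2 →τ 5 →σ 3
3 →τ 1 →σ 2
4 →τ 2 →σ 1
5 →τ 4 →σ 4

σ∘τ = [5 3 2 1 4]


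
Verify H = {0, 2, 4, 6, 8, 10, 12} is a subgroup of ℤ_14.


Subgroup test for H = {0, 2, 4, 6, 8, 10, 12} in (ℤ_14, +):
(1) 0 ∈ H? Yes
(2) Closure: for all a,b ∈ H, (a+b) mod 14 ∈ H? Yes
(3) Inverses: for all a ∈ H, -a mod 14 ∈ H? Yes

Yes, H is a subgroup of ℤ_14


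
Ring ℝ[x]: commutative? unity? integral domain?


Polynomial ring over ℝ (an integral domain) is a commutative integral domain with unity 1
Commutative: Yes
Integral domain: Yes
Has unity: Yes

ℝ[x]: Commutative=Yes, Unity=Yes


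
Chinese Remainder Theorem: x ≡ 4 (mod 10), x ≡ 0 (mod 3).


m₁ = 10, m₂ = 3, gcd = 1, so CRT applies. M = m₁·m₂ = 30
Let M₁ = M/m₁ = 3, M₂ = M/m₂ = 10
Find y₁ ≡ M₁⁻¹ (mod m₁): 3⁻¹ ≡ 7 (mod 10)
Find y₂ ≡ M₂⁻¹ (mod m₂): 10⁻¹ ≡ 1 (mod 3)
x = a₁·M₁·y₁ + a₂·M₂·y₂ = 4·3·7 + 0·10·1 = 84
Reduce mod 30: x ≡ 24
Check: 24 mod 10 = 4 ✓, 24 mod 3 = 0 ✓

x ≡ 24 (mod 30)


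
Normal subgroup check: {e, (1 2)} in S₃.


H = {e, (1 2)} in S₃
(1 3)(1 2)(1 3)⁻¹ = (2 3) ∉ {e, (1 2)}, so it is not normal

No, not a normal subgroup


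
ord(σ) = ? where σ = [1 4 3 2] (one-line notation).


Cycle decomposition: (2 4)
Cycle lengths: 2
Order = lcm(2) = 2

ord(σ) = 2


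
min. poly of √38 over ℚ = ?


√38 satisfies x² - 38 = 0, irreducible over ℚ since 38 is squarefree

Minimal polynomial: x² - 38


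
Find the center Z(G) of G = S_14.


Z(G) = {g ∈ G | gx = xg for all x ∈ G}
S_n is non-abelian for n ≥ 3; Z(S_14) is trivial

Z(S_14) = {e}


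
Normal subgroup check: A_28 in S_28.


H = A_28 in S_28
A_28 has index 2 in S_28, and every subgroup of index 2 is normal

Yes, normal subgroup


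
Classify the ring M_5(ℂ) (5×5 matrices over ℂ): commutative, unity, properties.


Matrix multiplication is non-commutative for n ≥ 2; the identity matrix I is the unity; singular matrices give zero divisors, so not an integral domain
Commutative: No
Integral domain: No
Has unity: Yes

M_5(ℂ) (5×5 matrices over ℂ): Commutative=No, Unity=Yes


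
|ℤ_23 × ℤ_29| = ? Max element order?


|ℤ_23 × ℤ_29| = 23 × 29 = 667
Max element order = lcm(23,29) = 667
Cyclic? Yes (gcd=1)

|ℤ_23×ℤ_29| = 667, max element order = 667


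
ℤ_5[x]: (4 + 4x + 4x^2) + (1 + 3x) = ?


Add coefficients mod 5:
x^0: 4 + 1 = 0 (mod 5)
x^1: 4 + 3 = 2 (mod 5)
x^2: 4 + 0 = 4 (mod 5)
Result: 2x + 4x^2

f + g = 2x + 4x^2


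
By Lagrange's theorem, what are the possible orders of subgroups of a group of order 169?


Lagrange's theorem: |H| divides |G|
|G| = 169
Divisors of 169: 1, 13, 169

Possible subgroup orders: {1, 13, 169}


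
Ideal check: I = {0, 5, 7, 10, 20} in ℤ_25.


Check ideal conditions for I = {0, 5, 7, 10, 20} in ℤ_25:
(1) I is an additive subgroup? No
(2) For r ∈ ℤ_25 and a ∈ I: r·a ∈ I? No  [counterexample: r=2, a=7, r·a mod 25 = 14 ∉ I]

No, I is not an ideal of ℤ_25


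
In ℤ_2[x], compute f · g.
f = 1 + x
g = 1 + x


Expand and collect like terms; reduce coefficients mod 2:
x^0: 1·1 = 1 ≡ 1 (mod 2)
x^1: 1·1 + 1·1 = 2 ≡ 0 (mod 2)
x^2: 1·1 = 1 ≡ 1 (mod 2)
Result: 1 + x^2

f · g = 1 + x^2


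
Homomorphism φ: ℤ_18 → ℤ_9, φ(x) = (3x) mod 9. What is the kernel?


Kernel = preimage of identity
ker(φ) = {x ∈ ℤ_18 : 3x ≡ 0 (mod 9)}. Since 9 | 18, φ is well-defined. The kernel is the cyclic subgroup ⟨3⟩ of ℤ_18 (order 6), i.e. {0, 3, 6, 9, 12, 15}

ker(φ) = {0, 3, 6, 9, 12, 15}


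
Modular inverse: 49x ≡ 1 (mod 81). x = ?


Use the extended Euclidean algorithm to write 1 = 49·s + 81·t; then s mod 81 is the inverse.
Euclidean algorithm:
  49 = 0·81 + 49
  81 = 1·49 + 32
  49 = 1·32 + 17
  32 = 1·17 + 15
  17 = 1·15 + 2
  15 = 7·2 + 1
  2 = 2·1 + 0
gcd(49,81) = 1
Back-substitution gives: 49·(-38) + 81·(23) = 1
So 49⁻¹ ≡ -38 ≡ 43 (mod 81)
Check: 49 × 43 = 2107 ≡ 1 (mod 81) ✓

49⁻¹ ≡ 43 (mod 81)


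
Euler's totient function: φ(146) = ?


Factor n: 146 = 2 × 73
φ(n) = n · ∏(1 - 1/p) over distinct primes p | n
φ(146) = 146 · (1 - 1/2) · (1 - 1/73) = 72

φ(146) = 72


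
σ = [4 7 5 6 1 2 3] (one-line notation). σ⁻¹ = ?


To find σ⁻¹, swap domain and range:
σ(1) = 4 → σ⁻¹(4) = 1
σ(2) = 7 → σ⁻¹(7) = 2
σ(3) = 5 → σ⁻¹(5) = 3
σ(4) = 6 → σ⁻¹(6) = 4
σ(5) = 1 → σ⁻¹(1) = 5
σ(6) = 2 → σ⁻¹(2) = 6
σ(7) = 3 → σ⁻¹(3) = 7

σ⁻¹ = [5 6 7 1 3 4 2]


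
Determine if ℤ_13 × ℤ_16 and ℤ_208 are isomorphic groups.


Comparing ℤ_13 × ℤ_16 and ℤ_208:
gcd(13,16) = 1, so ℤ_13 × ℤ_16 ≅ ℤ_208 (CRT)

Yes, ℤ_13 × ℤ_16 ≅ ℤ_208


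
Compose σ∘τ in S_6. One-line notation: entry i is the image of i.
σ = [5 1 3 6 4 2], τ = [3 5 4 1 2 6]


σ∘τ: apply τ first, then σ
1 →τ 3 →σ 3
2 →τ 5 →σ 4
3 →τ 4 →σ 6
4 →τ 1 →σ 5
5 →τ 2 →σ 1
6 →τ 6 →σ 2

σ∘τ = [3 4 6 5 1 2]


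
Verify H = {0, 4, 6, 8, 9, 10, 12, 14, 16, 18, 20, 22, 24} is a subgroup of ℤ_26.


Subgroup test for H = {0, 4, 6, 8, 9, 10, 12, 14, 16, 18, 20, 22, 24} in (ℤ_26, +):
(1) 0 ∈ H? Yes
(2) Closure: for all a,b ∈ H, (a+b) mod 26 ∈ H? No  [counterexample: 4 + 9 = 13 ∉ H]
(3) Inverses: for all a ∈ H, -a mod 26 ∈ H? No

No, H is not a subgroup of ℤ_26


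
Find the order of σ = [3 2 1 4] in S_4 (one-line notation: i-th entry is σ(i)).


Cycle decomposition: (1 3)
Cycle lengths: 2
Order = lcm(2) = 2

ord(σ) = 2


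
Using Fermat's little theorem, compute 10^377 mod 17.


Fermat's little theorem: if p is prime and gcd(a,p)=1, then a^(p-1) ≡ 1 (mod p)
p = 17 is prime, gcd(10,17) = 1
Reduce exponent: 377 mod 16 = 9
So 10^377 ≡ 10^9 (mod 17)
10^9 mod 17 = 7

10^377 ≡ 7 (mod 17)


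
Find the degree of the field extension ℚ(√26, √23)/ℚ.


[ℚ(√26,√23):ℚ] = [ℚ(√26,√23):ℚ(√26)]·[ℚ(√26):ℚ] = 2·2 = 4

[ℚ(√26, √23)/ℚ] = 4


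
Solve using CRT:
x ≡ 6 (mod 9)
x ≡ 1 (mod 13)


m₁ = 9, m₂ = 13, gcd = 1, so CRT applies. M = m₁·m₂ = 117
Let M₁ = M/m₁ = 13, M₂ = M/m₂ = 9
Find y₁ ≡ M₁⁻¹ (mod m₁): 13⁻¹ ≡ 7 (mod 9)
Find y₂ ≡ M₂⁻¹ (mod m₂): 9⁻¹ ≡ 3 (mod 13)
x = a₁·M₁·y₁ + a₂·M₂·y₂ = 6·13·7 + 1·9·3 = 573
Reduce mod 117: x ≡ 105
Check: 105 mod 9 = 6 ✓, 105 mod 13 = 1 ✓

x ≡ 105 (mod 117)


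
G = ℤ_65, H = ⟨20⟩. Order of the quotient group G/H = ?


|⟨20⟩| = n / gcd(20, 65) = 65 / 5 = 13
H is normal (ℤ_65 is abelian).
|G/H| = |G| / |H| = 65 / 13 = 5

|G/H| = 5


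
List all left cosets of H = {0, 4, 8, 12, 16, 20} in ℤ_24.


H = {0, 4, 8, 12, 16, 20}, |H| = 6
Number of cosets = |G|/|H| = 24/6 = 4
0 + H = {0, 4, 8, 12, 16, 20}
1 + H = {1, 5, 9, 13, 17, 21}
2 + H = {2, 6, 10, 14, 18, 22}
3 + H = {3, 7, 11, 15, 19, 23}

Cosets: 0+H={0,4,8,12,16,20}; 1+H={1,5,9,13,17,21}; 2+H={2,6,10,14,18,22}; 3+H={3,7,11,15,19,23}


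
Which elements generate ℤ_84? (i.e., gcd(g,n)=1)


g generates ℤ_n iff gcd(g,n) = 1
Prime factors of 84: 2, 3, 7
Generators are g ∈ {1,...,83} not divisible by any of these primes.
Generators: {1, 5, 11, 13, 17, 19, 23, 25, 29, 31, 37, 41, 43, 47, 53, 55, 59, 61, 65, 67, 71, 73, 79, 83}
Number of generators = φ(84) = 24

Generators of ℤ_84 = {1, 5, 11, 13, 17, 19, 23, 25, 29, 31, 37, 41, 43, 47, 53, 55, 59, 61, 65, 67, 71, 73, 79, 83}


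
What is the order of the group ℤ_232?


ℤ_n has n elements.

|ℤ_232| = 232


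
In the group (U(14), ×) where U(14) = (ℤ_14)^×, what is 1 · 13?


Operation: multiplication mod 14
1 · 13 = (a × b) mod 14 with a = 1, b = 13

1 · 13 = 13


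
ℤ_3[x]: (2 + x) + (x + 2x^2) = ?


Add coefficients mod 3:
x^0: 2 + 0 = 2 (mod 3)
x^1: 1 + 1 = 2 (mod 3)
x^2: 0 + 2 = 2 (mod 3)
Result: 2 + 2x + 2x^2

f + g = 2 + 2x + 2x^2


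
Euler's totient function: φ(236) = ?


Factor n: 236 = 2^2 × 59
φ(n) = n · ∏(1 - 1/p) over distinct primes p | n
φ(236) = 236 · (1 - 1/2) · (1 - 1/59) = 116

φ(236) = 116


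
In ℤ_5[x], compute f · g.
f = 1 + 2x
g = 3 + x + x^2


Expand and collect like terms; reduce coefficients mod 5:
x^0: 1·3 = 3 ≡ 3 (mod 5)
x^1: 1·1 + 2·3 = 7 ≡ 2 (mod 5)
x^2: 1·1 + 2·1 = 3 ≡ 3 (mod 5)
x^3: 2·1 = 2 ≡ 2 (mod 5)
Result: 3 + 2x + 3x^2 + 2x^3

f · g = 3 + 2x + 3x^2 + 2x^3


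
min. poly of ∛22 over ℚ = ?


∛22 satisfies x³ - 22 = 0, irreducible over ℚ (no rational root; 22 is not a perfect cube)

Minimal polynomial: x³ - 22


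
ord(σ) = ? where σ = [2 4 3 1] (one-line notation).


Cycle decomposition: (1 2 4)
Cycle lengths: 3
Order = lcm(3) = 3

ord(σ) = 3


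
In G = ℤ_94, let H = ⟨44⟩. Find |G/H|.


|⟨44⟩| = n / gcd(44, 94) = 94 / 2 = 47
H is normal (ℤ_94 is abelian).
|G/H| = |G| / |H| = 94 / 47 = 2

|G/H| = 2


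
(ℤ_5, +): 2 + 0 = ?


Operation: addition mod 5
2 + 0 = (a + b) mod 5 with a = 2, b = 0

2 + 0 = 2


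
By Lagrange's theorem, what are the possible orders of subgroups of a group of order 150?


Lagrange's theorem: |H| divides |G|
|G| = 150
Divisors of 150: 1, 2, 3, 5, 6, 10, 15, 25, 30, 50, 75, 150

Possible subgroup orders: {1, 2, 3, 5, 6, 10, 15, 25, 30, 50, 75, 150}


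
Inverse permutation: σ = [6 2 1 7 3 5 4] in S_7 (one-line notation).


To find σ⁻¹, swap domain and range:
σ(1) = 6 → σ⁻¹(6) = 1
σ(2) = 2 → σ⁻¹(2) = 2
σ(3) = 1 → σ⁻¹(1) = 3
σ(4) = 7 → σ⁻¹(7) = 4
σ(5) = 3 → σ⁻¹(3) = 5
σ(6) = 5 → σ⁻¹(5) = 6
σ(7) = 4 → σ⁻¹(4) = 7

σ⁻¹ = [3 2 5 7 6 1 4]


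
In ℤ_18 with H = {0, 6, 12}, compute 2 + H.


2 + H = {2 + h (mod 18) : h ∈ H}
2+0=2, 2+6=8, 2+12=14

2 + H = {2, 8, 14}


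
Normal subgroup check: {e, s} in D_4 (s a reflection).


H = {e, s} in D_4 (s a reflection)
r·s·r⁻¹ = sr⁻² ≠ s for n ≥ 3, so {e, s} is not closed under conjugation

No, not a normal subgroup


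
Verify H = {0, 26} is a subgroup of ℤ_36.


Subgroup test for H = {0, 26} in (ℤ_36, +):
(1) 0 ∈ H? Yes
(2) Closure: for all a,b ∈ H, (a+b) mod 36 ∈ H? No  [counterexample: 26 + 26 = 16 ∉ H]
(3) Inverses: for all a ∈ H, -a mod 36 ∈ H? No

No, H is not a subgroup of ℤ_36


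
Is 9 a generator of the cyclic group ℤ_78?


g generates ℤ_n iff gcd(g, n) = 1
gcd(9, 78) = 3
Since gcd = 3 ≠ 1, ⟨9⟩ has order 26 < 78, so 9 is not a generator.

No, 9 does not generate ℤ_78


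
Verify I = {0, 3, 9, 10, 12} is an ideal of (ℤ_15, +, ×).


Check ideal conditions for I = {0, 3, 9, 10, 12} in ℤ_15:
(1) I is an additive subgroup? No
(2) For r ∈ ℤ_15 and a ∈ I: r·a ∈ I? No  [counterexample: r=2, a=3, r·a mod 15 = 6 ∉ I]

No, I is not an ideal of ℤ_15


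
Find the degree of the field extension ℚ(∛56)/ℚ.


∛56 has minimal polynomial x³ - 56 (irreducible over ℚ since 56 is not a perfect cube)

[ℚ(∛56)/ℚ] = 3


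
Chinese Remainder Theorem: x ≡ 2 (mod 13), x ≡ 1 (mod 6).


m₁ = 13, m₂ = 6, gcd = 1, so CRT applies. M = m₁·m₂ = 78
Let M₁ = M/m₁ = 6, M₂ = M/m₂ = 13
Find y₁ ≡ M₁⁻¹ (mod m₁): 6⁻¹ ≡ 11 (mod 13)
Find y₂ ≡ M₂⁻¹ (mod m₂): 13⁻¹ ≡ 1 (mod 6)
x = a₁·M₁·y₁ + a₂·M₂·y₂ = 2·6·11 + 1·13·1 = 145
Reduce mod 78: x ≡ 67
Check: 67 mod 13 = 2 ✓, 67 mod 6 = 1 ✓

x ≡ 67 (mod 78)


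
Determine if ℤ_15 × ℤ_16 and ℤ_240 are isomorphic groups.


Comparing ℤ_15 × ℤ_16 and ℤ_240:
gcd(15,16) = 1, so ℤ_15 × ℤ_16 ≅ ℤ_240 (CRT)

Yes, ℤ_15 × ℤ_16 ≅ ℤ_240


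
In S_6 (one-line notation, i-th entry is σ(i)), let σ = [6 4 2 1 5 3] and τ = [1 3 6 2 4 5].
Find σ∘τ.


σ∘τ: apply τ first, then σ
1 →τ 1 →σ 6
2 →τ 3 →σ 2
3 →τ 6 →σ 3
4 →τ 2 →σ 4
5 →τ 4 →σ 1
6 →τ 5 →σ 5

σ∘τ = [6 2 3 4 1 5]


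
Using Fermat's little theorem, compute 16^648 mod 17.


Fermat's little theorem: if p is prime and gcd(a,p)=1, then a^(p-1) ≡ 1 (mod p)
p = 17 is prime, gcd(16,17) = 1
Reduce exponent: 648 mod 16 = 8
So 16^648 ≡ 16^8 (mod 17)
16^8 mod 17 = 1

16^648 ≡ 1 (mod 17)


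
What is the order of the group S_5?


|S_n| = n! (number of permutations of n symbols)
|S_5| = 5! = 120

|S_5| = 120


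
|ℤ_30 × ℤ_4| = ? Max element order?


|ℤ_30 × ℤ_4| = 30 × 4 = 120
Max element order = lcm(30,4) = 60
Cyclic? No (gcd=2)

|ℤ_30×ℤ_4| = 120, max element order = 60


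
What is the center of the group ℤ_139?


Z(G) = {g ∈ G | gx = xg for all x ∈ G}
ℤ_139 is abelian, so Z(G) = G

Z(ℤ_139) = ℤ_139


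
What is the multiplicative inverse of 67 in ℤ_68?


Use the extended Euclidean algorithm to write 1 = 67·s + 68·t; then s mod 68 is the inverse.
Euclidean algorithm:
  67 = 0·68 + 67
  68 = 1·67 + 1
  67 = 67·1 + 0
gcd(67,68) = 1
Back-substitution gives: 67·(-1) + 68·(1) = 1
So 67⁻¹ ≡ -1 ≡ 67 (mod 68)
Check: 67 × 67 = 4489 ≡ 1 (mod 68) ✓

67⁻¹ ≡ 67 (mod 68)


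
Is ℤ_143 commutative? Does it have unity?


ℤ_143 is a commutative ring with unity 1; 143 = 11×13 is composite, so 11·13 ≡ 0 gives zero divisors (not an integral domain)
Commutative: Yes
Integral domain: No
Has unity: Yes

ℤ_143: Commutative=Yes, Unity=Yes


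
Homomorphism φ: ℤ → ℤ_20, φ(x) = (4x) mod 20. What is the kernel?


Kernel = preimage of identity
ker(φ) = {x ∈ ℤ : 4x ≡ 0 (mod 20)}. gcd(4,20) = 4, so 4x ≡ 0 (mod 20) ⟺ x ≡ 0 (mod 20/4 = 5). Hence ker(φ) = 5ℤ

ker(φ) = 5ℤ


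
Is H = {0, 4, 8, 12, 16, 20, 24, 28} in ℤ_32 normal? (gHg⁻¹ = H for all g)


H = {0, 4, 8, 12, 16, 20, 24, 28} in ℤ_32
ℤ_32 is abelian; every subgroup of an abelian group is normal

Yes, normal subgroup


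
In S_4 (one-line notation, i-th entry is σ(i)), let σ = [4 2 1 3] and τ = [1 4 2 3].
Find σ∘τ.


σ∘τ: apply τ first, then σ
1 →τ 1 →σ 4
2 →τ 4 →σ 3
3 →τ 2 →σ 2
4 →τ 3 →σ 1

σ∘τ = [4 3 2 1]


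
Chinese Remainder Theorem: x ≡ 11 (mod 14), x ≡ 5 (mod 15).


m₁ = 14, m₂ = 15, gcd = 1, so CRT applies. M = m₁·m₂ = 210
Let M₁ = M/m₁ = 15, M₂ = M/m₂ = 14
Find y₁ ≡ M₁⁻¹ (mod m₁): 15⁻¹ ≡ 1 (mod 14)
Find y₂ ≡ M₂⁻¹ (mod m₂): 14⁻¹ ≡ 14 (mod 15)
x = a₁·M₁·y₁ + a₂·M₂·y₂ = 11·15·1 + 5·14·14 = 1145
Reduce mod 210: x ≡ 95
Check: 95 mod 14 = 11 ✓, 95 mod 15 = 5 ✓

x ≡ 95 (mod 210)


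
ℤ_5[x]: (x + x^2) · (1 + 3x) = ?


Expand and collect like terms; reduce coefficients mod 5:
x^0: 0·1 = 0 ≡ 0 (mod 5)
x^1: 0·3 + 1·1 = 1 ≡ 1 (mod 5)
x^2: 1·3 + 1·1 = 4 ≡ 4 (mod 5)
x^3: 1·3 = 3 ≡ 3 (mod 5)
Result: x + 4x^2 + 3x^3

f · g = x + 4x^2 + 3x^3


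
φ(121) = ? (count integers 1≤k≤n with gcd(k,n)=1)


Factor n: 121 = 11^2
φ(n) = n · ∏(1 - 1/p) over distinct primes p | n
φ(121) = 121 · (1 - 1/11) = 110

φ(121) = 110


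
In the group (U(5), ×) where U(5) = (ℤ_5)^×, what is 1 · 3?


Operation: multiplication mod 5
1 · 3 = (a × b) mod 5 with a = 1, b = 3

1 · 3 = 3


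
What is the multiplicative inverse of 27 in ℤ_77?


Use the extended Euclidean algorithm to write 1 = 27·s + 77·t; then s mod 77 is the inverse.
Euclidean algorithm:
  27 = 0·77 + 27
  77 = 2·27 + 23
  27 = 1·23 + 4
  23 = 5·4 + 3
  4 = 1·3 + 1
  3 = 3·1 + 0
gcd(27,77) = 1
Back-substitution gives: 27·(20) + 77·(-7) = 1
So 27⁻¹ ≡ 20 ≡ 20 (mod 77)
Check: 27 × 20 = 540 ≡ 1 (mod 77) ✓

27⁻¹ ≡ 20 (mod 77)


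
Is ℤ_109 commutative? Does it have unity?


ℤ_109 is a commutative ring with unity 1; 109 is prime, so ℤ_109 is a field (hence an integral domain)
Commutative: Yes
Integral domain: Yes
Has unity: Yes

ℤ_109: Commutative=Yes, Unity=Yes


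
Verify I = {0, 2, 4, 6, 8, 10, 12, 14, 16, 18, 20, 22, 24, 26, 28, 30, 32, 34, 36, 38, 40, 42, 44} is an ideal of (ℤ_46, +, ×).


Check ideal conditions for I = {0, 2, 4, 6, 8, 10, 12, 14, 16, 18, 20, 22, 24, 26, 28, 30, 32, 34, 36, 38, 40, 42, 44} in ℤ_46:
(1) I is an additive subgroup? Yes
(2) For r ∈ ℤ_46 and a ∈ I: r·a ∈ I? Yes

Yes, I is an ideal of ℤ_46


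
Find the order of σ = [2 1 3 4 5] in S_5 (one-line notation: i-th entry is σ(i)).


Cycle decomposition: (1 2)
Cycle lengths: 2
Order = lcm(2) = 2

ord(σ) = 2


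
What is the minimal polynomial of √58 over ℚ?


√58 satisfies x² - 58 = 0, irreducible over ℚ since 58 is squarefree

Minimal polynomial: x² - 58


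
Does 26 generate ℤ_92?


g generates ℤ_n iff gcd(g, n) = 1
gcd(26, 92) = 2
Since gcd = 2 ≠ 1, ⟨26⟩ has order 46 < 92, so 26 is not a generator.

No, 26 does not generate ℤ_92


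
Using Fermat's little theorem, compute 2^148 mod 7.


Fermat's little theorem: if p is prime and gcd(a,p)=1, then a^(p-1) ≡ 1 (mod p)
p = 7 is prime, gcd(2,7) = 1
Reduce exponent: 148 mod 6 = 4
So 2^148 ≡ 2^4 (mod 7)
2^4 mod 7 = 2

2^148 ≡ 2 (mod 7)


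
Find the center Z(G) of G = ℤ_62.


Z(G) = {g ∈ G | gx = xg for all x ∈ G}
ℤ_62 is abelian, so Z(G) = G

Z(ℤ_62) = ℤ_62


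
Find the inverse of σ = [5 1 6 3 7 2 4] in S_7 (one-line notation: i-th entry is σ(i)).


To find σ⁻¹, swap domain and range:
σ(1) = 5 → σ⁻¹(5) = 1
σ(2) = 1 → σ⁻¹(1) = 2
σ(3) = 6 → σ⁻¹(6) = 3
σ(4) = 3 → σ⁻¹(3) = 4
σ(5) = 7 → σ⁻¹(7) = 5
σ(6) = 2 → σ⁻¹(2) = 6
σ(7) = 4 → σ⁻¹(4) = 7

σ⁻¹ = [2 6 4 7 1 3 5]


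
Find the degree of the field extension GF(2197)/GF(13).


GF(2197) = GF(13^3), so the extension degree is 3

[GF(2197)/GF(13)] = 3


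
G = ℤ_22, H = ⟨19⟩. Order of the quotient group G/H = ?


|⟨19⟩| = n / gcd(19, 22) = 22 / 1 = 22
H is normal (ℤ_22 is abelian).
|G/H| = |G| / |H| = 22 / 22 = 1

|G/H| = 1


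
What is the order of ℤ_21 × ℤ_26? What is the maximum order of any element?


|ℤ_21 × ℤ_26| = 21 × 26 = 546
Max element order = lcm(21,26) = 546
Cyclic? Yes (gcd=1)

|ℤ_21×ℤ_26| = 546, max element order = 546


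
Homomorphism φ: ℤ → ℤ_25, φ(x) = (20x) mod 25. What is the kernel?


Kernel = preimage of identity
ker(φ) = {x ∈ ℤ : 20x ≡ 0 (mod 25)}. gcd(20,25) = 5, so 20x ≡ 0 (mod 25) ⟺ x ≡ 0 (mod 25/5 = 5). Hence ker(φ) = 5ℤ

ker(φ) = 5ℤ


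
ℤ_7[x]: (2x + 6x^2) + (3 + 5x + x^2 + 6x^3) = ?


Add coefficients mod 7:
x^0: 0 + 3 = 3 (mod 7)
x^1: 2 + 5 = 0 (mod 7)
x^2: 6 + 1 = 0 (mod 7)
x^3: 0 + 6 = 6 (mod 7)
Result: 3 + 6x^3

f + g = 3 + 6x^3


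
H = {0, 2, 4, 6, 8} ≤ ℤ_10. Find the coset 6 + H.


6 + H = {6 + h (mod 10) : h ∈ H}
6+0=6, 6+2=8, 6+4=0, 6+6=2, 6+8=4
6 + H = {0, 2, 4, 6, 8} = 0 + H

6 + H = {0, 2, 4, 6, 8}


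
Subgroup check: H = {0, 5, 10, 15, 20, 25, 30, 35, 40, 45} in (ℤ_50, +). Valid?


Subgroup test for H = {0, 5, 10, 15, 20, 25, 30, 35, 40, 45} in (ℤ_50, +):
(1) 0 ∈ H? Yes
(2) Closure: for all a,b ∈ H, (a+b) mod 50 ∈ H? Yes
(3) Inverses: for all a ∈ H, -a mod 50 ∈ H? Yes

Yes, H is a subgroup of ℤ_50


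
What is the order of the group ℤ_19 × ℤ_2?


|A × B| = |A| · |B|
|ℤ_19 × ℤ_2| = 19 × 2 = 38

|ℤ_19 × ℤ_2| = 38


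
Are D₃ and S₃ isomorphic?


Comparing D₃ and S₃:
Both are the unique non-abelian group of order 6

Yes, D₃ ≅ S₃


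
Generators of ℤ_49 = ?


g generates ℤ_n iff gcd(g,n) = 1
Prime factors of 49: 7
Generators are g ∈ {1,...,48} not divisible by any of these primes.
Generators: {1, 2, 3, 4, 5, 6, 8, 9, 10, 11, 12, 13, 15, 16, 17, 18, 19, 20, 22, 23, 24, 25, 26, 27, 29, 30, 31, 32, 33, 34, 36, 37, 38, 39, 40, 41, 43, 44, 45, 46, 47, 48}
Number of generators = φ(49) = 42

Generators of ℤ_49 = {1, 2, 3, 4, 5, 6, 8, 9, 10, 11, 12, 13, 15, 16, 17, 18, 19, 20, 22, 23, 24, 25, 26, 27, 29, 30, 31, 32, 33, 34, 36, 37, 38, 39, 40, 41, 43, 44, 45, 46, 47, 48}


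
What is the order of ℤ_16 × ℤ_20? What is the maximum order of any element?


|ℤ_16 × ℤ_20| = 16 × 20 = 320
Max element order = lcm(16,20) = 80
Cyclic? No (gcd=4)

|ℤ_16×ℤ_20| = 320, max element order = 80


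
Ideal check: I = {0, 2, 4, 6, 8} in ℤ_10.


Check ideal conditions for I = {0, 2, 4, 6, 8} in ℤ_10:
(1) I is an additive subgroup? Yes
(2) For r ∈ ℤ_10 and a ∈ I: r·a ∈ I? Yes

Yes, I is an ideal of ℤ_10


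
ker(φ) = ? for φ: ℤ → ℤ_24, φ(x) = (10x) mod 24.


Kernel = preimage of identity
ker(φ) = {x ∈ ℤ : 10x ≡ 0 (mod 24)}. gcd(10,24) = 2, so 10x ≡ 0 (mod 24) ⟺ x ≡ 0 (mod 24/2 = 12). Hence ker(φ) = 12ℤ

ker(φ) = 12ℤ


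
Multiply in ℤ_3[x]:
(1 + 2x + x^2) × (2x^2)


Expand and collect like terms; reduce coefficients mod 3:
x^0: 1·0 = 0 ≡ 0 (mod 3)
x^1: 1·0 + 2·0 = 0 ≡ 0 (mod 3)
x^2: 1·2 + 2·0 + 1·0 = 2 ≡ 2 (mod 3)
x^3: 2·2 + 1·0 = 4 ≡ 1 (mod 3)
x^4: 1·2 = 2 ≡ 2 (mod 3)
Result: 2x^2 + x^3 + 2x^4

f · g = 2x^2 + x^3 + 2x^4


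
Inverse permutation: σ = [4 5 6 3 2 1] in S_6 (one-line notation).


To find σ⁻¹, swap domain and range:
σ(1) = 4 → σ⁻¹(4) = 1
σ(2) = 5 → σ⁻¹(5) = 2
σ(3) = 6 → σ⁻¹(6) = 3
σ(4) = 3 → σ⁻¹(3) = 4
σ(5) = 2 → σ⁻¹(2) = 5
σ(6) = 1 → σ⁻¹(1) = 6

σ⁻¹ = [6 5 4 1 2 3]


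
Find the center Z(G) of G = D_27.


Z(G) = {g ∈ G | gx = xg for all x ∈ G}
For odd n, Z(D_n) = {e}: no nontrivial rotation commutes with all reflections

Z(D_27) = {e}


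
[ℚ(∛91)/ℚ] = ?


∛91 has minimal polynomial x³ - 91 (irreducible over ℚ since 91 is not a perfect cube)

[ℚ(∛91)/ℚ] = 3


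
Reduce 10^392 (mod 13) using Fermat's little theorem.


Fermat's little theorem: if p is prime and gcd(a,p)=1, then a^(p-1) ≡ 1 (mod p)
p = 13 is prime, gcd(10,13) = 1
Reduce exponent: 392 mod 12 = 8
So 10^392 ≡ 10^8 (mod 13)
10^8 mod 13 = 9

10^392 ≡ 9 (mod 13)


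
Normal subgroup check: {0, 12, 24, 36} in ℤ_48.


H = {0, 12, 24, 36} in ℤ_48
ℤ_48 is abelian; every subgroup of an abelian group is normal

Yes, normal subgroup


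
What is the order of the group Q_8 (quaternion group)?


Q_8 = {±1, ±i, ±j, ±k}
|Q_8| = 8

|Q_8 (quaternion group)| = 8


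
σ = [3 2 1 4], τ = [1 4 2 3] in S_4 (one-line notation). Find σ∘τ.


σ∘τ: apply τ first, then σ
1 →τ 1 →σ 3
2 →τ 4 →σ 4
3 →τ 2 →σ 2
4 →τ 3 →σ 1

σ∘τ = [3 4 2 1]


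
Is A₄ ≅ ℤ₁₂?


Comparing A₄ and ℤ₁₂:
A₄ is non-abelian, ℤ₁₂ is abelian

No, A₄ ≇ ℤ₁₂


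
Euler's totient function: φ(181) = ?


Factor n: 181 = 181
φ(n) = n · ∏(1 - 1/p) over distinct primes p | n
φ(181) = 181 · (1 - 1/181) = 180

φ(181) = 180


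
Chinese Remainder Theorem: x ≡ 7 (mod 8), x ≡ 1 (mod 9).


m₁ = 8, m₂ = 9, gcd = 1, so CRT applies. M = m₁·m₂ = 72
Let M₁ = M/m₁ = 9, M₂ = M/m₂ = 8
Find y₁ ≡ M₁⁻¹ (mod m₁): 9⁻¹ ≡ 1 (mod 8)
Find y₂ ≡ M₂⁻¹ (mod m₂): 8⁻¹ ≡ 8 (mod 9)
x = a₁·M₁·y₁ + a₂·M₂·y₂ = 7·9·1 + 1·8·8 = 127
Reduce mod 72: x ≡ 55
Check: 55 mod 8 = 7 ✓, 55 mod 9 = 1 ✓

x ≡ 55 (mod 72)


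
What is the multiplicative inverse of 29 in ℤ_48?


Use the extended Euclidean algorithm to write 1 = 29·s + 48·t; then s mod 48 is the inverse.
Euclidean algorithm:
  29 = 0·48 + 29
  48 = 1·29 + 19
  29 = 1·19 + 10
  19 = 1·10 + 9
  10 = 1·9 + 1
  9 = 9·1 + 0
gcd(29,48) = 1
Back-substitution gives: 29·(5) + 48·(-3) = 1
So 29⁻¹ ≡ 5 ≡ 5 (mod 48)
Check: 29 × 5 = 145 ≡ 1 (mod 48) ✓

29⁻¹ ≡ 5 (mod 48)


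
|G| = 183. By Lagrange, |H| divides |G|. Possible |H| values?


Lagrange's theorem: |H| divides |G|
|G| = 183
Divisors of 183: 1, 3, 61, 183

Possible subgroup orders: {1, 3, 61, 183}


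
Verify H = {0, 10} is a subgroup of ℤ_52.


Subgroup test for H = {0, 10} in (ℤ_52, +):
(1) 0 ∈ H? Yes
(2) Closure: for all a,b ∈ H, (a+b) mod 52 ∈ H? No  [counterexample: 10 + 10 = 20 ∉ H]
(3) Inverses: for all a ∈ H, -a mod 52 ∈ H? No

No, H is not a subgroup of ℤ_52


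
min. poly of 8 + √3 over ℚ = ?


Let α = 8 + √3. Then α - 8 = √3, so (α - 8)² = 3, giving α² - 16α + 61 = 0. Degree 2 and α ∉ ℚ, so this is the minimal polynomial.

Minimal polynomial: x² - 16x + 61


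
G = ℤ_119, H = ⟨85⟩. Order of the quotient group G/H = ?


|⟨85⟩| = n / gcd(85, 119) = 119 / 17 = 7
H is normal (ℤ_119 is abelian).
|G/H| = |G| / |H| = 119 / 7 = 17

|G/H| = 17


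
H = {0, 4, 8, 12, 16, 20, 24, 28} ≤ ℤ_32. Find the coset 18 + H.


18 + H = {18 + h (mod 32) : h ∈ H}
18+0=18, 18+4=22, 18+8=26, 18+12=30, 18+16=2, 18+20=6, 18+24=10, 18+28=14
18 + H = {2, 6, 10, 14, 18, 22, 26, 30} = 2 + H

18 + H = {2, 6, 10, 14, 18, 22, 26, 30}


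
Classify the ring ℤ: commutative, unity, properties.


integers form a commutative ring with unity 1; no zero divisors
Commutative: Yes
Integral domain: Yes
Has unity: Yes

ℤ: Commutative=Yes, Unity=Yes


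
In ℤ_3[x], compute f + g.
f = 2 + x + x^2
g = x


Add coefficients mod 3:
x^0: 2 + 0 = 2 (mod 3)
x^1: 1 + 1 = 2 (mod 3)
x^2: 1 + 0 = 1 (mod 3)
Result: 2 + 2x + x^2

f + g = 2 + 2x + x^2


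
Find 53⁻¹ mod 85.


Use the extended Euclidean algorithm to write 1 = 53·s + 85·t; then s mod 85 is the inverse.
Euclidean algorithm:
  53 = 0·85 + 53
  85 = 1·53 + 32
  53 = 1·32 + 21
  32 = 1·21 + 11
  21 = 1·11 + 10
  11 = 1·10 + 1
  10 = 10·1 + 0
gcd(53,85) = 1
Back-substitution gives: 53·(-8) + 85·(5) = 1
So 53⁻¹ ≡ -8 ≡ 77 (mod 85)
Check: 53 × 77 = 4081 ≡ 1 (mod 85) ✓

53⁻¹ ≡ 77 (mod 85)


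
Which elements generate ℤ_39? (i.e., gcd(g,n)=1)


g generates ℤ_n iff gcd(g,n) = 1
Prime factors of 39: 3, 13
Generators are g ∈ {1,...,38} not divisible by any of these primes.
Generators: {1, 2, 4, 5, 7, 8, 10, 11, 14, 16, 17, 19, 20, 22, 23, 25, 28, 29, 31, 32, 34, 35, 37, 38}
Number of generators = φ(39) = 24

Generators of ℤ_39 = {1, 2, 4, 5, 7, 8, 10, 11, 14, 16, 17, 19, 20, 22, 23, 25, 28, 29, 31, 32, 34, 35, 37, 38}


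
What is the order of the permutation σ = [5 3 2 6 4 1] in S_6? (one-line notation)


Cycle decomposition: (1 5 4 6) (2 3)
Cycle lengths: 4, 2
Order = lcm(4, 2) = 4

ord(σ) = 4


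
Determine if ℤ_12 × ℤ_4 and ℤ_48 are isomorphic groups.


Comparing ℤ_12 × ℤ_4 and ℤ_48:
gcd(12,4) = 4 ≠ 1. Max element order in ℤ_12×ℤ_4 is lcm(12,4) = 12 < 48, so it has no element of order 48

No, ℤ_12 × ℤ_4 ≇ ℤ_48


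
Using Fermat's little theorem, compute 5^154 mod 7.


Fermat's little theorem: if p is prime and gcd(a,p)=1, then a^(p-1) ≡ 1 (mod p)
p = 7 is prime, gcd(5,7) = 1
Reduce exponent: 154 mod 6 = 4
So 5^154 ≡ 5^4 (mod 7)
5^4 mod 7 = 2

5^154 ≡ 2 (mod 7)
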